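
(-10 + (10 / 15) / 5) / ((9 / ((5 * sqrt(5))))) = -148 * sqrt(5) / 27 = -12.26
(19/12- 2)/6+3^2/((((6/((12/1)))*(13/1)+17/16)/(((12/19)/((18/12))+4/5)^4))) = 1827993260323/709597845000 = 2.58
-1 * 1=-1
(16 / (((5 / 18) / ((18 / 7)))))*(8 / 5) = 41472 / 175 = 236.98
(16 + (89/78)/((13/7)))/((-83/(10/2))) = -84235/84162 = -1.00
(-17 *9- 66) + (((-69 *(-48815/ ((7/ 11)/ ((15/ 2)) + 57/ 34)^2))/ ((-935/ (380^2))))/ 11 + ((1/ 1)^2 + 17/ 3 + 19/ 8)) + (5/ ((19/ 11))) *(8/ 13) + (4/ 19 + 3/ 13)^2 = -2179225026422859470807/ 142957500682776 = -15243866.30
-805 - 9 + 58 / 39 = -31688 / 39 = -812.51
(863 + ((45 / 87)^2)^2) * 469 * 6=1717761636192 / 707281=2428683.42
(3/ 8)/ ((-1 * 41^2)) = -0.00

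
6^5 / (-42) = -1296 / 7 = -185.14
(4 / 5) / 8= 1 / 10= 0.10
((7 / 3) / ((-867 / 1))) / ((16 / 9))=-7 / 4624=-0.00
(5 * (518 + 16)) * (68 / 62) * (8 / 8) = 90780 / 31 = 2928.39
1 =1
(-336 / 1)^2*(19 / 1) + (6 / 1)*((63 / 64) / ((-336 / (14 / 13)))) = 7138639809 / 3328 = 2145023.98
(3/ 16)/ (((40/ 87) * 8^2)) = 261/ 40960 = 0.01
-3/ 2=-1.50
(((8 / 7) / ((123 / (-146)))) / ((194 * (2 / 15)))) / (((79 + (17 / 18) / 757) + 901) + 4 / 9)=-19893960 / 371916595967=-0.00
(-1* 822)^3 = -555412248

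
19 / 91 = 0.21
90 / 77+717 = 55299 / 77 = 718.17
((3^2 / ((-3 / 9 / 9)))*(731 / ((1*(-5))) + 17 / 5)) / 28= 12393 / 10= 1239.30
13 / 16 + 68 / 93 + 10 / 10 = 3785 / 1488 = 2.54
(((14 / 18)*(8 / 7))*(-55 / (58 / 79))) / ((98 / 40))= -347600 / 12789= -27.18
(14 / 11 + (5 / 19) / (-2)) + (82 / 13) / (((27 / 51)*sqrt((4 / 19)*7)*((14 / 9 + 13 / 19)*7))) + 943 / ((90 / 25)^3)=13243*sqrt(133) / 243971 + 26026807 / 1218888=21.98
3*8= 24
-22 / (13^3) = -22 / 2197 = -0.01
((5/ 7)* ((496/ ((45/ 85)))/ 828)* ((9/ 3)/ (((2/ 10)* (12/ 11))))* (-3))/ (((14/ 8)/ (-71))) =41158700/ 30429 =1352.61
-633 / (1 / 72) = -45576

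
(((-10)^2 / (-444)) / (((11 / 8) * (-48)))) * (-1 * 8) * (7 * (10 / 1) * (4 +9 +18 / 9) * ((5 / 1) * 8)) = -1400000 / 1221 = -1146.60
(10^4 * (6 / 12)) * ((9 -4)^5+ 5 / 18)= 140637500 / 9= 15626388.89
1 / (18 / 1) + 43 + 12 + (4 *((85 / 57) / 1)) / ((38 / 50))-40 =148831 / 6498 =22.90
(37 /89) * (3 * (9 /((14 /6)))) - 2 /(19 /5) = 4.28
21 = 21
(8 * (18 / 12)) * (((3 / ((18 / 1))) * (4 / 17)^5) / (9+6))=2048 / 21297855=0.00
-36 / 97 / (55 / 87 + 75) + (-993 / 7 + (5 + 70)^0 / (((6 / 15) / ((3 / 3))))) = -44474611 / 319130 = -139.36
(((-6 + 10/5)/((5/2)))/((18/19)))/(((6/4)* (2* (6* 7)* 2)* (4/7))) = -19/1620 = -0.01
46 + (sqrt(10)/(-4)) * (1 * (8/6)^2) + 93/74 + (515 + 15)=575.85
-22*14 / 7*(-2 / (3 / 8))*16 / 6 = 5632 / 9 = 625.78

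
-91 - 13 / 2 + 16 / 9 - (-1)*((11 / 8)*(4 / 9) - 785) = -7921 / 9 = -880.11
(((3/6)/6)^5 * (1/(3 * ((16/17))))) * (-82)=-697/5971968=-0.00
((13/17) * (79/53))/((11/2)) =2054/9911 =0.21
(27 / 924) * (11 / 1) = 0.32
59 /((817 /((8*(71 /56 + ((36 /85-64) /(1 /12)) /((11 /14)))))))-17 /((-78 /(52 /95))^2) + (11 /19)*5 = -2548086325556 /4571911575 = -557.33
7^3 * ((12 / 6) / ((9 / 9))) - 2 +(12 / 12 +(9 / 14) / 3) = 685.21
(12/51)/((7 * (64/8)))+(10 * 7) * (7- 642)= -10579099/238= -44450.00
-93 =-93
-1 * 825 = -825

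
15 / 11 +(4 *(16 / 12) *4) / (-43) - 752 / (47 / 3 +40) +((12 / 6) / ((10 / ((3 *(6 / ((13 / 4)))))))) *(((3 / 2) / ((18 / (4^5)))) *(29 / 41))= 34239395393 / 631533045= 54.22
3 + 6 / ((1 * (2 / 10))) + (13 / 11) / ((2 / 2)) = 376 / 11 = 34.18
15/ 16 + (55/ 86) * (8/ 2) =2405/ 688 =3.50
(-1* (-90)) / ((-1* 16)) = -45 / 8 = -5.62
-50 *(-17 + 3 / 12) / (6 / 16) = 6700 / 3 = 2233.33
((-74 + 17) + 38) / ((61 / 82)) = -1558 / 61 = -25.54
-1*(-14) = 14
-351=-351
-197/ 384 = -0.51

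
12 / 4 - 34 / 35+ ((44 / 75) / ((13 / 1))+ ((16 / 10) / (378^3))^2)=30718502257663786 / 14813380760867325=2.07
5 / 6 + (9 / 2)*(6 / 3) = 59 / 6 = 9.83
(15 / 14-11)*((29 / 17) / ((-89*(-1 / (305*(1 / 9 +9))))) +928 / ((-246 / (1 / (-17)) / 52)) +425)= -38010285449 / 7816158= -4863.04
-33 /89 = -0.37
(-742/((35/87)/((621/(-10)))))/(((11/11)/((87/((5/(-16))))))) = -3985895952/125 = -31887167.62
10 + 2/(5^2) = 252/25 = 10.08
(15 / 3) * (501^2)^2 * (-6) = -1890045060030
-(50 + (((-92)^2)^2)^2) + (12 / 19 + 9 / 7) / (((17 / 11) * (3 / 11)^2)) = -2047743303818884079 / 399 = -5132188731375649.32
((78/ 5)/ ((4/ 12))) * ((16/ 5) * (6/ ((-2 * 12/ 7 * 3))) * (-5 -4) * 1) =19656/ 25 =786.24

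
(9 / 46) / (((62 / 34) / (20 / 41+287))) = 1803411 / 58466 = 30.85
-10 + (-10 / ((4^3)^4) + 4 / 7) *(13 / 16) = -8959033799 / 939524096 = -9.54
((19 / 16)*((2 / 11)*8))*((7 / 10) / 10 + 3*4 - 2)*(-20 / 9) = -19133 / 495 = -38.65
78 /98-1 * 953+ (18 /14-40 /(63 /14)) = -423275 /441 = -959.81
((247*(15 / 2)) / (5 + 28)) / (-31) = -1.81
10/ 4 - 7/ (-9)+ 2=95/ 18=5.28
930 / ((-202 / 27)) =-12555 / 101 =-124.31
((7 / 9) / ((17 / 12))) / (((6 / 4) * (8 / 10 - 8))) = -70 / 1377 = -0.05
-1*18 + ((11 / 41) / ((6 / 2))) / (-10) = -22151 / 1230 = -18.01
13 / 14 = 0.93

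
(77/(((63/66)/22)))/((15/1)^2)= 5324/675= 7.89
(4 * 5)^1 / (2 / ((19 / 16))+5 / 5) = 380 / 51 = 7.45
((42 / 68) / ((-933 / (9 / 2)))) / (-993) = 21 / 6999988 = 0.00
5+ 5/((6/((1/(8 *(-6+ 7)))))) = 245/48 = 5.10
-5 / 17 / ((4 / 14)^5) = -154.48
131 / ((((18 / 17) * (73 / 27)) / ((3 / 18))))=2227 / 292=7.63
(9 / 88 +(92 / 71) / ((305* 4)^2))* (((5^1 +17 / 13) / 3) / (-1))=-2437182721 / 11333793900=-0.22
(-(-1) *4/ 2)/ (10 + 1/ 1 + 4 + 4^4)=2/ 271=0.01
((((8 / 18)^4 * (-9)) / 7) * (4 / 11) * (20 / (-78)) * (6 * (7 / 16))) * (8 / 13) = 0.01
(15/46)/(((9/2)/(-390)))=-650/23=-28.26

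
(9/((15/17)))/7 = 51/35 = 1.46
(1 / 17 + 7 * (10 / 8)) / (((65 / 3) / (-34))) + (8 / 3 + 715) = 274499 / 390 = 703.84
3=3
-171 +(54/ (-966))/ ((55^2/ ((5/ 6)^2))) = -13325005/ 77924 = -171.00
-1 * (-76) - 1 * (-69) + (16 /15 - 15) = 1966 /15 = 131.07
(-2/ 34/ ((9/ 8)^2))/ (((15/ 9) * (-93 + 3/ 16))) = 1024/ 3408075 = 0.00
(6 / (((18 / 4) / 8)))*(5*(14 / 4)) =560 / 3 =186.67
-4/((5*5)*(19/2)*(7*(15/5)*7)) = -8/69825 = -0.00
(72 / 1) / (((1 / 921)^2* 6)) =10178892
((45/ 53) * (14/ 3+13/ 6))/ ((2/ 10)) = 3075/ 106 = 29.01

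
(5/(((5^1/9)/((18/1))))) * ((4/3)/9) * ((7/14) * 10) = 120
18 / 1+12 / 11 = 210 / 11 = 19.09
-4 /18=-2 /9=-0.22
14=14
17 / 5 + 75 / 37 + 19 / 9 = 12551 / 1665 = 7.54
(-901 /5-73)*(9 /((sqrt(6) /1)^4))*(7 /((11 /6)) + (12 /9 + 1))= -42833 /110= -389.39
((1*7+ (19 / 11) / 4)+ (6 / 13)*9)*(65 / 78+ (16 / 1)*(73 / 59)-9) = 9094453 / 67496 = 134.74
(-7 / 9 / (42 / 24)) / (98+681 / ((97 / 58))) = -97 / 110259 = -0.00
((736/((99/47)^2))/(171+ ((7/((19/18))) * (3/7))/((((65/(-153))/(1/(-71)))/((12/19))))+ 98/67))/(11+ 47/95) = 331548831648200/3963586787608833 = 0.08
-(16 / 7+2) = -30 / 7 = -4.29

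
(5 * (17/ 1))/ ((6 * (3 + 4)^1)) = 85/ 42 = 2.02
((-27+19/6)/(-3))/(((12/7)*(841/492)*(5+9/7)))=26117/60552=0.43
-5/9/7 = -5/63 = -0.08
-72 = -72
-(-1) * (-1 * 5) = -5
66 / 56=33 / 28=1.18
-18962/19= -998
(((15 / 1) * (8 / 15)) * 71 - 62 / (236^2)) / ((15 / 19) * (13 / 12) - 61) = -300535027 / 31823302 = -9.44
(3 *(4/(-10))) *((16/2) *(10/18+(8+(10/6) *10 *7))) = -18032/15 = -1202.13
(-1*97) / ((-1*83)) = 97 / 83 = 1.17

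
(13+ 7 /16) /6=215 /96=2.24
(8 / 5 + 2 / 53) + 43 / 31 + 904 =7451209 / 8215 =907.02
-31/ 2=-15.50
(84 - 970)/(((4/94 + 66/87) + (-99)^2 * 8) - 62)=-603809/53393345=-0.01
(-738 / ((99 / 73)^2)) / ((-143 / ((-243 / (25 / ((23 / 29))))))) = -271363338 / 12544675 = -21.63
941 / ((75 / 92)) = 86572 / 75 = 1154.29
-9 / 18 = -1 / 2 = -0.50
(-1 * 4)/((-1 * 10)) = 2/5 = 0.40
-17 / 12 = -1.42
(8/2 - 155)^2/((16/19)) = 433219/16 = 27076.19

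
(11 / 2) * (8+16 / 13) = 50.77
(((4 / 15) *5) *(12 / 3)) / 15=16 / 45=0.36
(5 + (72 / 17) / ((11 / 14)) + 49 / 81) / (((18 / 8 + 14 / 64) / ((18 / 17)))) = 10658944 / 2260269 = 4.72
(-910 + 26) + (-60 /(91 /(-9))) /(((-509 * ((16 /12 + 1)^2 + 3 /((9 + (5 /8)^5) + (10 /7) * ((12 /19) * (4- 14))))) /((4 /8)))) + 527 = -357.00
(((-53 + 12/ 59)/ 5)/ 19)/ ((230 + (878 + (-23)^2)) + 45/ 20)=-2492/ 7350397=-0.00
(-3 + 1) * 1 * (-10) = 20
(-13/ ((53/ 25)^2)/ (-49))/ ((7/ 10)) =81250/ 963487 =0.08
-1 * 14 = -14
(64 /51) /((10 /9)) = 96 /85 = 1.13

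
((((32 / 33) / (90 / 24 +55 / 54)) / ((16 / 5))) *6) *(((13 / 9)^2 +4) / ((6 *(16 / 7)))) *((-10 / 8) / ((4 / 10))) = -86275 / 163152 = -0.53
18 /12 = 3 /2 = 1.50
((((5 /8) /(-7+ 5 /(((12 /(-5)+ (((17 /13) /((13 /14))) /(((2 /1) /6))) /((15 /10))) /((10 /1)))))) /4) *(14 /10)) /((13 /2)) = 77 /258609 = 0.00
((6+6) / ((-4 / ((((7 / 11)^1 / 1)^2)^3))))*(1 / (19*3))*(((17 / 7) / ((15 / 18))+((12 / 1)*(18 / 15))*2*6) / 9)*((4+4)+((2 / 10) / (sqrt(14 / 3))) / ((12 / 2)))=-55126960 / 100978977 - 98441*sqrt(42) / 605873862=-0.55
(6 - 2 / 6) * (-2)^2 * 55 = 3740 / 3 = 1246.67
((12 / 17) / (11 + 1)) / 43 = 1 / 731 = 0.00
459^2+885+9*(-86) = 210792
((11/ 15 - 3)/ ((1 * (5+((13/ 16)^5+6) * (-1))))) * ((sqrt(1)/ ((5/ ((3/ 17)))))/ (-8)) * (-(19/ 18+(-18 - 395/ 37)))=-482213888/ 2364081885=-0.20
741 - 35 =706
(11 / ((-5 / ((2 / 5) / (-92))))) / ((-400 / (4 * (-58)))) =319 / 57500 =0.01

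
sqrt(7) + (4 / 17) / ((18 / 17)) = 2 / 9 + sqrt(7) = 2.87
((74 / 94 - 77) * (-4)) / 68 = 3582 / 799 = 4.48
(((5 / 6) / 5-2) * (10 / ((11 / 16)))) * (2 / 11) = -160 / 33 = -4.85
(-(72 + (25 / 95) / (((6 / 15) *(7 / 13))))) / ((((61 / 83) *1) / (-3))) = 4849773 / 16226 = 298.89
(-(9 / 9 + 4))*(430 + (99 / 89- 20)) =-182945 / 89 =-2055.56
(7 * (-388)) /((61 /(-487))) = 1322692 /61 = 21683.48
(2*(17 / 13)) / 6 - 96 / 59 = -2741 / 2301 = -1.19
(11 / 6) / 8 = 11 / 48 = 0.23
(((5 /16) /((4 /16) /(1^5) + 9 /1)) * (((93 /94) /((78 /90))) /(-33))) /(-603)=775 /399872616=0.00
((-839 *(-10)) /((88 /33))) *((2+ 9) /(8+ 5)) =138435 /52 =2662.21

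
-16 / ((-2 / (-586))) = -4688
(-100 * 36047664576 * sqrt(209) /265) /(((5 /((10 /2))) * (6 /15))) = -1802383228800 * sqrt(209) /53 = -491636831504.22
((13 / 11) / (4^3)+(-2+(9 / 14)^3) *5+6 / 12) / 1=-1968765 / 241472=-8.15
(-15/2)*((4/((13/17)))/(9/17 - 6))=2890/403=7.17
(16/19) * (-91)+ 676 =11388/19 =599.37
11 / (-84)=-11 / 84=-0.13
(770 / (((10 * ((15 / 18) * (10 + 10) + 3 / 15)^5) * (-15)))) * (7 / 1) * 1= -2480625 / 94234497863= -0.00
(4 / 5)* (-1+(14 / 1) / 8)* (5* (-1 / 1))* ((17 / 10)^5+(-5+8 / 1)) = -5159571 / 100000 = -51.60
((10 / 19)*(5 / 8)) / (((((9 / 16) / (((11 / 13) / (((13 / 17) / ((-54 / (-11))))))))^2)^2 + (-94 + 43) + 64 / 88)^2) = 0.00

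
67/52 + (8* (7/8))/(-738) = 24541/19188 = 1.28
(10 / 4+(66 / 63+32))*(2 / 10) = 1493 / 210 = 7.11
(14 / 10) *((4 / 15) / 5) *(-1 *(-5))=0.37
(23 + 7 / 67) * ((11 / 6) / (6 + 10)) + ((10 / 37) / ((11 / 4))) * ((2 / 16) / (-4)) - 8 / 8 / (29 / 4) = 15856419 / 6326408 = 2.51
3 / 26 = 0.12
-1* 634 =-634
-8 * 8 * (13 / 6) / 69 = -416 / 207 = -2.01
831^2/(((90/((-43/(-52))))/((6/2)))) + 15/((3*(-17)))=168264097/8840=19034.40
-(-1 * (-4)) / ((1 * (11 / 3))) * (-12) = 144 / 11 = 13.09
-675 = -675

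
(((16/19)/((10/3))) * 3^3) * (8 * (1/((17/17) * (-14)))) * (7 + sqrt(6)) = -2592/95-2592 * sqrt(6)/665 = -36.83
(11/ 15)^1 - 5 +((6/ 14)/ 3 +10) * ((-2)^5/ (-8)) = 3812/ 105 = 36.30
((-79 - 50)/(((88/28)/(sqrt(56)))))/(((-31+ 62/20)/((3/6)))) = 1505 * sqrt(14)/1023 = 5.50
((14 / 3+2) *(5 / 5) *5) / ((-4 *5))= -5 / 3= -1.67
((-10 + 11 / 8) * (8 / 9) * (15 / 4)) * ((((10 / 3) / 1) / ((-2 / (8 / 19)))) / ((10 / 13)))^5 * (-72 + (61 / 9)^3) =1907359586978560 / 438633509553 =4348.41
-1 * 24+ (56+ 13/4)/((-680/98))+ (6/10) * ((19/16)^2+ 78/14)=-863655/30464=-28.35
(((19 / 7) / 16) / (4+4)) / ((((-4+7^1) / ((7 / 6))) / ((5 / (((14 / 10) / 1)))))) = 475 / 16128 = 0.03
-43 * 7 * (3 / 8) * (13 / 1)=-11739 / 8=-1467.38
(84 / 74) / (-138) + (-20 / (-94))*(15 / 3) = 42221 / 39997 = 1.06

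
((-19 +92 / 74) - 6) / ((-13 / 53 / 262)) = 12205794 / 481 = 25375.87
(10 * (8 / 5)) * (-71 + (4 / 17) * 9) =-18736 / 17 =-1102.12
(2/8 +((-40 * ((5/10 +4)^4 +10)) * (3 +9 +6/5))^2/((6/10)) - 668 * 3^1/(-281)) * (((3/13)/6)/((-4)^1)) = -92153265958757/116896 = -788335494.45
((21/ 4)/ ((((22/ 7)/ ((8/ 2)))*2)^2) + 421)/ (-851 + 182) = -204793/ 323796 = -0.63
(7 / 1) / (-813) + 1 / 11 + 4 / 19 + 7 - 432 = -72164969 / 169917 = -424.71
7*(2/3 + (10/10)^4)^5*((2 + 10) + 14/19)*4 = 21175000/4617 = 4586.31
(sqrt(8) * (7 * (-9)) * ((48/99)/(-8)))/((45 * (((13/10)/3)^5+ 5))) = 45360000 * sqrt(2)/1340584223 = 0.05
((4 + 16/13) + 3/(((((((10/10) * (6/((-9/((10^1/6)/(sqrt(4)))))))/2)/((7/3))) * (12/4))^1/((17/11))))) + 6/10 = -5113/715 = -7.15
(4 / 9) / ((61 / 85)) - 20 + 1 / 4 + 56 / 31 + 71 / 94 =-53013457 / 3199572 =-16.57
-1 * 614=-614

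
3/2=1.50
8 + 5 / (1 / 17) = 93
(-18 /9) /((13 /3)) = -6 /13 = -0.46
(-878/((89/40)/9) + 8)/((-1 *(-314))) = -157684/13973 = -11.28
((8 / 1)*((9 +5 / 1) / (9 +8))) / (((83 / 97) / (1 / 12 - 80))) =-2604644 / 4233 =-615.32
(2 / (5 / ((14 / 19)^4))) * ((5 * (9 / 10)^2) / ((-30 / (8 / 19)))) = -2074464 / 309512375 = -0.01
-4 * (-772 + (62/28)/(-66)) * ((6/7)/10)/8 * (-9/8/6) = -6.20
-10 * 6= -60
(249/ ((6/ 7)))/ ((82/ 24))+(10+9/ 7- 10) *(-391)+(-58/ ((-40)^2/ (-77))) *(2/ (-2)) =-96542471/ 229600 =-420.48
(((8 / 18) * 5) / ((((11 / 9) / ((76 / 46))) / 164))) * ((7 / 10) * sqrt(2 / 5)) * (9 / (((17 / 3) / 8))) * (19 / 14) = 25576128 * sqrt(10) / 21505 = 3760.93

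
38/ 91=0.42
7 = 7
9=9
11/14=0.79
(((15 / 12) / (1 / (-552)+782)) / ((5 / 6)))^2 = 685584 / 186332945569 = 0.00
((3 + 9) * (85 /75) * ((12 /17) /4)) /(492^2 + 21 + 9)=2 /201745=0.00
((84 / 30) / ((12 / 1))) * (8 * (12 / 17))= 1.32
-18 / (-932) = 9 / 466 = 0.02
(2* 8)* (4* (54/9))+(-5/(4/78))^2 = 39561/4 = 9890.25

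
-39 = -39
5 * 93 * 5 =2325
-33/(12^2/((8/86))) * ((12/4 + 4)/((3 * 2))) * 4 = -0.10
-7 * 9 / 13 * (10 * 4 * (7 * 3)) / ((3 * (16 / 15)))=-33075 / 26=-1272.12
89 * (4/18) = 178/9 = 19.78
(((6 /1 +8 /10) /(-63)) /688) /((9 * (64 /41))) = -697 /62415360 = -0.00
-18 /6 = -3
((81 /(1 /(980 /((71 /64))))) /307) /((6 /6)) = 5080320 /21797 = 233.07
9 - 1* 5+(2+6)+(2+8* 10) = 94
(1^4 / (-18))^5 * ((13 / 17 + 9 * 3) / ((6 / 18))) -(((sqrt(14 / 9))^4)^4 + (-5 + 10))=-114989669981 / 2927177028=-39.28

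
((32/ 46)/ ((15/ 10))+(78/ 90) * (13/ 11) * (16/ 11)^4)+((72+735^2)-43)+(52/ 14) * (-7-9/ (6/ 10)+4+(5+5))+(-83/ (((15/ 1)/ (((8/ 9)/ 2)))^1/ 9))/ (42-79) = 518286228503262/ 959380807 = 540229.93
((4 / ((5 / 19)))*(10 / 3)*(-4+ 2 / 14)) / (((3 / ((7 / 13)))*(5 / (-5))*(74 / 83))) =18924 / 481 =39.34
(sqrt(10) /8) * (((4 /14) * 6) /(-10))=-3 * sqrt(10) /140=-0.07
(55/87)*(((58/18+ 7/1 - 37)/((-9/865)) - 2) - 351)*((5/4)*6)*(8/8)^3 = 24732400/2349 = 10528.91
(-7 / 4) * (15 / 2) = -105 / 8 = -13.12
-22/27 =-0.81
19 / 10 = 1.90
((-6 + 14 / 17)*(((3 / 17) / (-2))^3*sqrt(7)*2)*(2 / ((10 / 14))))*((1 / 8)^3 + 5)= 5324319*sqrt(7) / 53453440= 0.26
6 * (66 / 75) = 5.28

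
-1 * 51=-51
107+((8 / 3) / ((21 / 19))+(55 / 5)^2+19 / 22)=320549 / 1386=231.28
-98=-98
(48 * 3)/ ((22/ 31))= 2232/ 11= 202.91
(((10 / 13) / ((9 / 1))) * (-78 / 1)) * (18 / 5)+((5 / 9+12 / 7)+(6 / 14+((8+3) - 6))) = -1027 / 63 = -16.30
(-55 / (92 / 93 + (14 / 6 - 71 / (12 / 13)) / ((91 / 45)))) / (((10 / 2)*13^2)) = 28644 / 15795481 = 0.00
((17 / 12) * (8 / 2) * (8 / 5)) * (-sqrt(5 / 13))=-136 * sqrt(65) / 195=-5.62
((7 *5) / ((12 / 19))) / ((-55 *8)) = -0.13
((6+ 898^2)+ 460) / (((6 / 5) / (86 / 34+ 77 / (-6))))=-2120050925 / 306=-6928271.00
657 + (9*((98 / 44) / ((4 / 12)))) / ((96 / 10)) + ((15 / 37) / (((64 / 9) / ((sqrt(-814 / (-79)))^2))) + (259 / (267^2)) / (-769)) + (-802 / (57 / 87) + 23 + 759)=3211431902381563 / 14482456162416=221.75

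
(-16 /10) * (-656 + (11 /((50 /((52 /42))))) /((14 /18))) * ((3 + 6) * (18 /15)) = 346969872 /30625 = 11329.63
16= 16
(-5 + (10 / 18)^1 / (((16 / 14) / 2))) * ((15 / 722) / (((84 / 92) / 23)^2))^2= -283877321643625 / 405519334416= -700.03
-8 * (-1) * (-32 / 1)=-256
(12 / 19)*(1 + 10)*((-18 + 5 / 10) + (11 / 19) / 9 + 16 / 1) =-10802 / 1083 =-9.97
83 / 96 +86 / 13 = 9335 / 1248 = 7.48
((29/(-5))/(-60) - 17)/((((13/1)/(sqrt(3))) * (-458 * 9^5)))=0.00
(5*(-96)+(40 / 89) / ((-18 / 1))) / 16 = -30.00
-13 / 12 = -1.08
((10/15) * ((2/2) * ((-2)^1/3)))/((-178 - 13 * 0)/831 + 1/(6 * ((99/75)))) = 24376/4823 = 5.05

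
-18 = -18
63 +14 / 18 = 574 / 9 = 63.78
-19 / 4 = -4.75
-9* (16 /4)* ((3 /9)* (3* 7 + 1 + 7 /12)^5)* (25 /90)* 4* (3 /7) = -33566199.81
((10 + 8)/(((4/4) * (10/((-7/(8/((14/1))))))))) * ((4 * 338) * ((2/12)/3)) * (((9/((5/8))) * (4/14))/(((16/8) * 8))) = -10647/25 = -425.88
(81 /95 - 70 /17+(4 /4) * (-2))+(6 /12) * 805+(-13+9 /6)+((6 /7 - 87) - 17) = 3194704 /11305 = 282.59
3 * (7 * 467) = 9807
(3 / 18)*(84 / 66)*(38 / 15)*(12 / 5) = 1.29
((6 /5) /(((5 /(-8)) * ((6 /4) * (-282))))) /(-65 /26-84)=-32 /609825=-0.00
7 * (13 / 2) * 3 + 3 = 279 / 2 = 139.50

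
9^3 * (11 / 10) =8019 / 10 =801.90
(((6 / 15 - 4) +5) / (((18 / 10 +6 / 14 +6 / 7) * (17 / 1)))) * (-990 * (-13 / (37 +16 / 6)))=5005 / 578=8.66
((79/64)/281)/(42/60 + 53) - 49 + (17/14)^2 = -11244825085/236606496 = -47.53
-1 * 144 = -144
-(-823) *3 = 2469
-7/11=-0.64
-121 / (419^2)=-0.00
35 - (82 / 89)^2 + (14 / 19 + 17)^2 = 997234520 / 2859481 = 348.75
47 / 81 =0.58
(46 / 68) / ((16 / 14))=161 / 272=0.59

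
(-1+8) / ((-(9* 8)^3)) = -0.00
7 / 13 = 0.54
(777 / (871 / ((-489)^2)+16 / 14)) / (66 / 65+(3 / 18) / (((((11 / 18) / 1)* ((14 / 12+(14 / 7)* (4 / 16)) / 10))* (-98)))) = 3037719295611 / 4476411019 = 678.61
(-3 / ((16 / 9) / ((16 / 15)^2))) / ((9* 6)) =-8 / 225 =-0.04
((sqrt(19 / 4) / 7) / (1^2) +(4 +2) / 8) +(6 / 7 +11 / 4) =sqrt(19) / 14 +61 / 14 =4.67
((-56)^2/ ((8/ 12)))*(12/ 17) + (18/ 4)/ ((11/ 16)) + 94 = 639730/ 187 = 3421.02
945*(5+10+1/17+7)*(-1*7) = -2480625/17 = -145919.12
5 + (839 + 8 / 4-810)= 36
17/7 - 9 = -46/7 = -6.57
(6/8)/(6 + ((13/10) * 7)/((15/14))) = 225/4348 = 0.05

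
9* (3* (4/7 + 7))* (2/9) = 318/7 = 45.43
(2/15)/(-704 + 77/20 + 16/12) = -8/41929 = -0.00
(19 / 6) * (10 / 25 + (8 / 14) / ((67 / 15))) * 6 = 23522 / 2345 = 10.03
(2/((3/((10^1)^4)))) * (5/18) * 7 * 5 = 1750000/27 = 64814.81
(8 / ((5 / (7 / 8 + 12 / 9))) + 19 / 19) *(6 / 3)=136 / 15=9.07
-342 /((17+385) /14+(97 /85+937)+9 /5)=-20349 /57635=-0.35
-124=-124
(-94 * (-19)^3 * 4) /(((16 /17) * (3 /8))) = 21921364 /3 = 7307121.33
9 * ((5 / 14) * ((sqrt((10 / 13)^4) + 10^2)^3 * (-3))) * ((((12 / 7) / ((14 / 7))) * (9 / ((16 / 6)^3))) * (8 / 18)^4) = -36847500000000 / 236513641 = -155794.40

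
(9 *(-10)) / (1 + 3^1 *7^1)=-4.09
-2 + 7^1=5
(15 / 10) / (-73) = -3 / 146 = -0.02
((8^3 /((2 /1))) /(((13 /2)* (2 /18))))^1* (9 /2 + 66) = 324864 /13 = 24989.54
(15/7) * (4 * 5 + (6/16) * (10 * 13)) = 147.32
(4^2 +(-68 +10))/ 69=-14/ 23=-0.61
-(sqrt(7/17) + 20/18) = -10/9 - sqrt(119)/17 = -1.75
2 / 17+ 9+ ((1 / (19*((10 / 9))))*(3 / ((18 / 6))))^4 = 201997661537 / 22154570000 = 9.12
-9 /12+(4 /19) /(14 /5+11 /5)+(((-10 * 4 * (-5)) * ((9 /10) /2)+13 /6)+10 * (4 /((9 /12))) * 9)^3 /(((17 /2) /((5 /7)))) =9609150705389 /610470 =15740578.09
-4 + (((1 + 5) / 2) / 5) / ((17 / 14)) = -298 / 85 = -3.51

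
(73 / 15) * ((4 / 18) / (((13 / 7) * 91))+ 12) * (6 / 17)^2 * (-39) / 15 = -5330168 / 281775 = -18.92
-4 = -4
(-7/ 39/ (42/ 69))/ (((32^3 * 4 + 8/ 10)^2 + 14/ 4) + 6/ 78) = -575/ 33501153861663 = -0.00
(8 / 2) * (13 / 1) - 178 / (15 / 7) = -466 / 15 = -31.07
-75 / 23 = -3.26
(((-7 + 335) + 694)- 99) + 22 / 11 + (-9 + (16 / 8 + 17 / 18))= 16541 / 18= 918.94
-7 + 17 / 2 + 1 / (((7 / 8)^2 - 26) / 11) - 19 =-57933 / 3230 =-17.94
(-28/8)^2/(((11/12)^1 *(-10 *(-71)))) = 147/7810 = 0.02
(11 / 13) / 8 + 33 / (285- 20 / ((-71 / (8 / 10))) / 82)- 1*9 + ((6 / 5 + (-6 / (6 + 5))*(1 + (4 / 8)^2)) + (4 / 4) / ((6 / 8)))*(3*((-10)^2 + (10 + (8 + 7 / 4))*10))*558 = 875150685243143 / 949111592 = 922073.54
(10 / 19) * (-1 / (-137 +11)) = 5 / 1197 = 0.00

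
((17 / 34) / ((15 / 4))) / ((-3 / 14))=-28 / 45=-0.62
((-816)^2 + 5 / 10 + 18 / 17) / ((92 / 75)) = 542818.66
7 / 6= 1.17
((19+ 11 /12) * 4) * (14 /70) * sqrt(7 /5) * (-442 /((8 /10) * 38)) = -52819 * sqrt(35) /1140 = -274.11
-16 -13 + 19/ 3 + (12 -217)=-683/ 3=-227.67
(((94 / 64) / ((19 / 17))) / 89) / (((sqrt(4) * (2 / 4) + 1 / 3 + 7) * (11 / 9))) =21573 / 14880800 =0.00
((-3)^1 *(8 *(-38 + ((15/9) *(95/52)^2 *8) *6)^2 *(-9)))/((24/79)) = 1065022690599/28561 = 37289404.80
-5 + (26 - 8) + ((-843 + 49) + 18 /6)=-778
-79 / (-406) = 79 / 406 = 0.19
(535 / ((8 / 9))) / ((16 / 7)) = 33705 / 128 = 263.32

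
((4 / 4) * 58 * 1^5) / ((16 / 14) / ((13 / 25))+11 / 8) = 42224 / 2601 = 16.23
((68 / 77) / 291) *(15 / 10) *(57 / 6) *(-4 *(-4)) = 5168 / 7469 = 0.69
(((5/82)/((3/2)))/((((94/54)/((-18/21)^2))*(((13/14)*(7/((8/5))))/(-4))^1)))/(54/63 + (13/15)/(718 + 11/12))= -447223680/22723987559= -0.02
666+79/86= 57355/86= 666.92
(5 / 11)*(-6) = -30 / 11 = -2.73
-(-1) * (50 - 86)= -36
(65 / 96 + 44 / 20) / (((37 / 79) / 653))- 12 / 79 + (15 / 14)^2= 275844893657 / 68748960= 4012.35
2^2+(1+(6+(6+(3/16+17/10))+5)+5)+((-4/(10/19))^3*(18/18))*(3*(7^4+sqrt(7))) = -6323830481/2000 - 164616*sqrt(7)/125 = -3165399.50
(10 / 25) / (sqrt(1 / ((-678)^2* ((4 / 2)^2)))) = 2712 / 5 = 542.40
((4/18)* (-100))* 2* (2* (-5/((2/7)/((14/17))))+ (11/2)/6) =569300/459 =1240.31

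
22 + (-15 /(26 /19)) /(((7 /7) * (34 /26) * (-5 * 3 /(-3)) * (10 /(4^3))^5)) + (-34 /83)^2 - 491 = -6759542066493 /365978125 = -18469.80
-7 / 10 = -0.70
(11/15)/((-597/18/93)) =-2046/995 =-2.06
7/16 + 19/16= 13/8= 1.62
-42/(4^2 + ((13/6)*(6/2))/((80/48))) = -420/199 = -2.11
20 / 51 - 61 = -3091 / 51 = -60.61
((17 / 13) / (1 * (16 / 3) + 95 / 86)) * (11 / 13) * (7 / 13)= 30702 / 331747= 0.09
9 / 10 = 0.90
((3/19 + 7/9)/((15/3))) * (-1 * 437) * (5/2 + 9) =-8464/9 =-940.44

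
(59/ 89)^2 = 3481/ 7921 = 0.44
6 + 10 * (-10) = -94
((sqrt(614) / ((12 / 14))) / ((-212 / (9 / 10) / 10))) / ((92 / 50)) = -525*sqrt(614) / 19504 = -0.67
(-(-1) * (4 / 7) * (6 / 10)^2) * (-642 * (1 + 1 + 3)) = -23112 / 35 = -660.34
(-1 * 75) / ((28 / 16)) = -300 / 7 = -42.86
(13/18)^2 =169/324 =0.52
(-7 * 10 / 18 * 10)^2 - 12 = 121528 / 81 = 1500.35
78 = 78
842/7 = 120.29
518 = 518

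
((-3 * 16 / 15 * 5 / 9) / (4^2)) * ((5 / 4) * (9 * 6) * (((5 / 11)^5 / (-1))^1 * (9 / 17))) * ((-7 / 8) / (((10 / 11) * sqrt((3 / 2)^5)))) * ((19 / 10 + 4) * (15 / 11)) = -3871875 * sqrt(6) / 43805872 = -0.22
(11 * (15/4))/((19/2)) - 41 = -1393/38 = -36.66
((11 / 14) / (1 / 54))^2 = 88209 / 49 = 1800.18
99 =99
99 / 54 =11 / 6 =1.83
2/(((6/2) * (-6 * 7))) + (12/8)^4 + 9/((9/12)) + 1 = 18191/1008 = 18.05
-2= -2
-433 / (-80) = 433 / 80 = 5.41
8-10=-2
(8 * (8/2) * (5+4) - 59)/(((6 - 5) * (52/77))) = 17633/52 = 339.10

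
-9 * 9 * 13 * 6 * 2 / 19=-665.05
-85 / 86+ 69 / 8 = 2627 / 344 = 7.64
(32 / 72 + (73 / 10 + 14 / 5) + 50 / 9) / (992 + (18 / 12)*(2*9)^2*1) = 161 / 14780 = 0.01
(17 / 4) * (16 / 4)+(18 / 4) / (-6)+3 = 77 / 4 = 19.25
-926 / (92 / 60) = -13890 / 23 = -603.91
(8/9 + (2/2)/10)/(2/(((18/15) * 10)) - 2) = -89/165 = -0.54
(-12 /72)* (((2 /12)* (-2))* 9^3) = 81 /2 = 40.50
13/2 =6.50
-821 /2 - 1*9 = -839 /2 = -419.50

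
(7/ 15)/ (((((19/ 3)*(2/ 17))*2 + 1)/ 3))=357/ 635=0.56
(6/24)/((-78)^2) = 1/24336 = 0.00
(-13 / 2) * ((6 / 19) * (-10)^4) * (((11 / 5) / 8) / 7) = -107250 / 133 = -806.39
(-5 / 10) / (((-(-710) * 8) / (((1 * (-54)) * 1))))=27 / 5680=0.00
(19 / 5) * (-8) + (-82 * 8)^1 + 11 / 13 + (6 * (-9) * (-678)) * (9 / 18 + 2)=5904889 / 65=90844.45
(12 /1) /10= 6 /5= 1.20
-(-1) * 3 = 3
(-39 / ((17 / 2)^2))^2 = 24336 / 83521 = 0.29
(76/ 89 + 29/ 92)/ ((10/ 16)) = 19146/ 10235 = 1.87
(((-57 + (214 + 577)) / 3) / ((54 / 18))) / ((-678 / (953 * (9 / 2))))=-349751 / 678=-515.86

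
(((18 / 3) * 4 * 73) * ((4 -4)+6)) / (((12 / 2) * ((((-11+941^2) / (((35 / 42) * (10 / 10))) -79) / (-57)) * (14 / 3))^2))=0.00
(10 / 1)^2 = 100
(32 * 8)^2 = 65536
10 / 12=5 / 6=0.83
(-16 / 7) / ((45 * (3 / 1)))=-16 / 945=-0.02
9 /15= 0.60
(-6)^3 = -216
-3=-3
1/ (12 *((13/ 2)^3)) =2/ 6591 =0.00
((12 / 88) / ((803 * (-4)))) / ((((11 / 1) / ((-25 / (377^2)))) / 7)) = 525 / 110477440216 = 0.00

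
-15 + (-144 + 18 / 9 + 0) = -157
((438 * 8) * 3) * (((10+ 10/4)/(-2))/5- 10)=-118260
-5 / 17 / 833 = -5 / 14161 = -0.00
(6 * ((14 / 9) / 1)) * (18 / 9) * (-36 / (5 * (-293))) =672 / 1465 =0.46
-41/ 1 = -41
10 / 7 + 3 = 31 / 7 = 4.43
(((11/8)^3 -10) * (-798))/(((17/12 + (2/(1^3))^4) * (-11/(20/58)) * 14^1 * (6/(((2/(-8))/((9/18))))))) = 56835/898304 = 0.06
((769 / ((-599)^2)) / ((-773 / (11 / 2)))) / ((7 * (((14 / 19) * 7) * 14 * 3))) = -160721 / 15982199240952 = -0.00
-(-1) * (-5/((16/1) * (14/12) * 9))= -5/168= -0.03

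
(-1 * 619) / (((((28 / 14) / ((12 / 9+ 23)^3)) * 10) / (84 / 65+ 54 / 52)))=-24320953823 / 23400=-1039357.00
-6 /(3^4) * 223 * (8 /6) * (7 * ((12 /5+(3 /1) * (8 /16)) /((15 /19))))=-1542268 /2025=-761.61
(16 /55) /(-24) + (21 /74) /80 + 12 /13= 464509 /507936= 0.91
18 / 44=9 / 22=0.41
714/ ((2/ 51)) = 18207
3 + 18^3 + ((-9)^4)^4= 1853020188857676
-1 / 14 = -0.07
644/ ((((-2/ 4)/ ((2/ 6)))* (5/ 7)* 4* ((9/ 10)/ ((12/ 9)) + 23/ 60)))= -18032/ 127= -141.98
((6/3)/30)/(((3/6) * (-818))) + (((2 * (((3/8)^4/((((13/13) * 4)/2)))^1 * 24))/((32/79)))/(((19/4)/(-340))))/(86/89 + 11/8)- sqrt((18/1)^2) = -1338660422239/24872173440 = -53.82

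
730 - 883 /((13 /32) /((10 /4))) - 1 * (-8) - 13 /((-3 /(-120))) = -67806 /13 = -5215.85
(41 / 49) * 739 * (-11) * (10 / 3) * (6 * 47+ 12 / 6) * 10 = -9465407600 / 147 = -64390527.89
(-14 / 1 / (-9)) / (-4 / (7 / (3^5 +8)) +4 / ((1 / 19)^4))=49 / 16415928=0.00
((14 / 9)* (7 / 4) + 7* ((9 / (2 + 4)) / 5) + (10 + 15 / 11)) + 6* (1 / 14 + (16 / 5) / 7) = 67073 / 3465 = 19.36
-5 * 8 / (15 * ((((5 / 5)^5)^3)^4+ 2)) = -8 / 9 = -0.89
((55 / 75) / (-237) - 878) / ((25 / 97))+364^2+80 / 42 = 80310895621 / 622125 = 129091.25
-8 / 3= -2.67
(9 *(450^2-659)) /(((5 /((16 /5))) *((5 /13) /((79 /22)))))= 14924930904 /1375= 10854495.20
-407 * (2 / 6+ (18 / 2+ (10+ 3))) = -27269 / 3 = -9089.67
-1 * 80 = -80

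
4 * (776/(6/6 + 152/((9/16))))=27936/2441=11.44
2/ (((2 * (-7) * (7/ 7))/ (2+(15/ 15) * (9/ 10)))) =-29/ 70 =-0.41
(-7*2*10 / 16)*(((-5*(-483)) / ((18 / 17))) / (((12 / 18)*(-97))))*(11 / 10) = 339.48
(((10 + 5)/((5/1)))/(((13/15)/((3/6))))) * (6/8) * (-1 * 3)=-405/104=-3.89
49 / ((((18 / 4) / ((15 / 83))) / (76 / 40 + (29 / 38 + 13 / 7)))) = 14028 / 1577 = 8.90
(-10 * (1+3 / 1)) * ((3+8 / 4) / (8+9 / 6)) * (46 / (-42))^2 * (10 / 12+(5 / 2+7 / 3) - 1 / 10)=-3533720 / 25137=-140.58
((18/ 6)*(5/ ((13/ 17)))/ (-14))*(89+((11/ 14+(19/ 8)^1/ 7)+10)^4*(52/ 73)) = -29955289365/ 1943552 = -15412.65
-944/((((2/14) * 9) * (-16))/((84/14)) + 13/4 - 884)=26432/24757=1.07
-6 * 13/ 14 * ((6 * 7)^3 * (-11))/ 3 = 1513512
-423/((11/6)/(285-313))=71064/11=6460.36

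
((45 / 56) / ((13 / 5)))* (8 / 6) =75 / 182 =0.41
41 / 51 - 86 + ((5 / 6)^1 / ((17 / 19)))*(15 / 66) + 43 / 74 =-7007839 / 83028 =-84.40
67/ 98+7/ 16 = 879/ 784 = 1.12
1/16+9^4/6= 17497/16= 1093.56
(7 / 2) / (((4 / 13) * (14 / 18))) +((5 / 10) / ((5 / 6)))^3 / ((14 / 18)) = 104319 / 7000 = 14.90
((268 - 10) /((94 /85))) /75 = 731 /235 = 3.11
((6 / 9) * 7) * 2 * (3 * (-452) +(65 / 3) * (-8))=-128464 / 9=-14273.78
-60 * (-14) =840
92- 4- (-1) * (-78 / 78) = 87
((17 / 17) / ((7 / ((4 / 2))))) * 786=1572 / 7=224.57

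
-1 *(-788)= 788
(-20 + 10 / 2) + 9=-6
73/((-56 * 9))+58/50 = 12791/12600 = 1.02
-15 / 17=-0.88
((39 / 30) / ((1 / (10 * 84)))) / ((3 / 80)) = 29120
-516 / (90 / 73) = -6278 / 15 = -418.53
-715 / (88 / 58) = -1885 / 4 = -471.25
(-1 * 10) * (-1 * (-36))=-360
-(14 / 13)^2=-196 / 169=-1.16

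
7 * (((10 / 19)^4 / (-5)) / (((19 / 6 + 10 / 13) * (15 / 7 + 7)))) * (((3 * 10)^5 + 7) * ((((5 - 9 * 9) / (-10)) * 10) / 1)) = -11609328344250 / 2105713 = -5513252.92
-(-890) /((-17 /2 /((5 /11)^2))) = -44500 /2057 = -21.63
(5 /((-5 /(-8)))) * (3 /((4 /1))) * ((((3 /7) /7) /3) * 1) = 6 /49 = 0.12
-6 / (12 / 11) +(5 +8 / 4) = 3 / 2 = 1.50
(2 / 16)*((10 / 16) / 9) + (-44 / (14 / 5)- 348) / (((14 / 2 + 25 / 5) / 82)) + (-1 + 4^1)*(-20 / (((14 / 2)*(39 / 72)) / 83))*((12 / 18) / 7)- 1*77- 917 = -1322519119 / 366912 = -3604.46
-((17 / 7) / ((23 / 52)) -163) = 25359 / 161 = 157.51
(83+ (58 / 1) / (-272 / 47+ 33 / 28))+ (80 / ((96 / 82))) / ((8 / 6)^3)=38522213 / 388160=99.24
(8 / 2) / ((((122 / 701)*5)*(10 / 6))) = 4206 / 1525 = 2.76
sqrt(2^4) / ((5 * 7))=4 / 35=0.11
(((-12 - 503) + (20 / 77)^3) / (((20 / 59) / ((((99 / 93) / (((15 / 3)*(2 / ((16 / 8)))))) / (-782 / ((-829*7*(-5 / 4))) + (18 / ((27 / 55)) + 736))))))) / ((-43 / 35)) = 103493643992505 / 303702913642744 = 0.34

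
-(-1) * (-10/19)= -10/19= -0.53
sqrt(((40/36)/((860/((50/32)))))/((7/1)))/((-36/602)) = -5 * sqrt(602)/432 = -0.28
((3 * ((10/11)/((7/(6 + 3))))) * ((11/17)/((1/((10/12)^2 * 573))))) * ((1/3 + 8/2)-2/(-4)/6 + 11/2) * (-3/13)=-214875/104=-2066.11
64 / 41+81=3385 / 41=82.56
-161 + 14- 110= -257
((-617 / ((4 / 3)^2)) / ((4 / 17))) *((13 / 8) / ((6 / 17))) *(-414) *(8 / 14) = 1439520849 / 896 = 1606608.09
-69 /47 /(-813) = 23 /12737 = 0.00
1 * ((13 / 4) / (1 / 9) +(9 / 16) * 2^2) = 63 / 2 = 31.50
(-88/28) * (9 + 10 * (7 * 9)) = -14058/7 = -2008.29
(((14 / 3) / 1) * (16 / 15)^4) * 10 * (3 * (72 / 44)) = 3670016 / 12375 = 296.57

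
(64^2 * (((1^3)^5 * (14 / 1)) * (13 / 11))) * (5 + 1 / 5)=19382272 / 55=352404.95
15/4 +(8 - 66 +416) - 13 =1395/4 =348.75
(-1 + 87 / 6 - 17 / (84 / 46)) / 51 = 88 / 1071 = 0.08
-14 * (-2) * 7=196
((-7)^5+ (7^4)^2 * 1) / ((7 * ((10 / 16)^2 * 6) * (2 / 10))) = 8758848 / 5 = 1751769.60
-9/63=-1/7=-0.14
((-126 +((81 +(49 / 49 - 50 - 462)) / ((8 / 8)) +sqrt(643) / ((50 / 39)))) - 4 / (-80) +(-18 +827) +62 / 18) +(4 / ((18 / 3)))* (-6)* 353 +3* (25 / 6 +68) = -169021 / 180 +39* sqrt(643) / 50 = -919.23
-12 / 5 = -2.40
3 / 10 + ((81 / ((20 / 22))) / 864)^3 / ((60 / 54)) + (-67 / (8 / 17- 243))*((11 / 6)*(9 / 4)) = 1946204426259 / 1351024640000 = 1.44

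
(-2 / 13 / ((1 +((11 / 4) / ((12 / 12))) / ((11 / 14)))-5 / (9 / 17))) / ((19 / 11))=396 / 21983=0.02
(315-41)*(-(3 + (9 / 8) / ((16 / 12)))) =-16851 / 16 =-1053.19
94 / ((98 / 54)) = 2538 / 49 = 51.80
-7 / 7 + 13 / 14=-0.07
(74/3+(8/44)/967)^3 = 487711019368681984/32495351711031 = 15008.64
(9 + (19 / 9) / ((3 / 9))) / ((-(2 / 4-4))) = 92 / 21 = 4.38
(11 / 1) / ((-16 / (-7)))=4.81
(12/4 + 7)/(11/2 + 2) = 4/3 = 1.33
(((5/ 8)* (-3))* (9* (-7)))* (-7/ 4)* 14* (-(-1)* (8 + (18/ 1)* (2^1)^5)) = -3380265/ 2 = -1690132.50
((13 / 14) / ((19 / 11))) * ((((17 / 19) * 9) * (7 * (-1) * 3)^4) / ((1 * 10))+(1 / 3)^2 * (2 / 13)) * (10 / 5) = 38295452371 / 227430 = 168383.47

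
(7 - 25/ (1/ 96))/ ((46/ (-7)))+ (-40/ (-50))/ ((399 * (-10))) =167091133/ 458850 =364.15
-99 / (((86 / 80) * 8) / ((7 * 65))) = -225225 / 43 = -5237.79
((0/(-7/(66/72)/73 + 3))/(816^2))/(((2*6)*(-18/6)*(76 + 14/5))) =0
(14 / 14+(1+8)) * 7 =70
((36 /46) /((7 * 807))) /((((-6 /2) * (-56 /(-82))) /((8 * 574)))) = -13448 /43309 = -0.31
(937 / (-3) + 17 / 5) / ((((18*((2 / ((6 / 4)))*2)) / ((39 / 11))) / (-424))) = 9675.23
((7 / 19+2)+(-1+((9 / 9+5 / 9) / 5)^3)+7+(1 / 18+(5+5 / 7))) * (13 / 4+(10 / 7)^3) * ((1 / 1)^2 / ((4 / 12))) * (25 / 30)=2905080959561 / 13302500400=218.39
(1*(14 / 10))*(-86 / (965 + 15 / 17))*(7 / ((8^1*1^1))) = -35819 / 328400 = -0.11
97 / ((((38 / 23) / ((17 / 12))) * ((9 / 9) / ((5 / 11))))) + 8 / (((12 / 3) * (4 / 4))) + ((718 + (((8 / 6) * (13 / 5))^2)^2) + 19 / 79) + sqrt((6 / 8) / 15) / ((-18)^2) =sqrt(5) / 3240 + 6034799748583 / 6686955000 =902.47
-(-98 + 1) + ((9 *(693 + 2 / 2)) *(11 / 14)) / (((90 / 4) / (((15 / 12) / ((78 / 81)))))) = 138367 / 364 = 380.13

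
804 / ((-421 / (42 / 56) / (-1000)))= 603000 / 421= 1432.30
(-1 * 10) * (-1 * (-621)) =-6210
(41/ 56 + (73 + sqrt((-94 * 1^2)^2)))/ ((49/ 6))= 28179/ 1372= 20.54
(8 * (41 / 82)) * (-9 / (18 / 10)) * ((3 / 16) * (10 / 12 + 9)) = -295 / 8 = -36.88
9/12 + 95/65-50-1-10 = -58.79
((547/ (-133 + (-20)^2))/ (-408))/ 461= -547/ 50219496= -0.00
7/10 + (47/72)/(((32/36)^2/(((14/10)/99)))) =20041/28160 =0.71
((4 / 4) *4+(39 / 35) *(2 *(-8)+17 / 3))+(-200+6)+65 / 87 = -611336 / 3045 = -200.77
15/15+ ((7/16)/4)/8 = 519/512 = 1.01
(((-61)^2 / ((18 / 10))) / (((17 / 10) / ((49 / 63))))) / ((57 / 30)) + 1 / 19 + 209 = 18492944 / 26163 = 706.84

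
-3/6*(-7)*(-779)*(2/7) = -779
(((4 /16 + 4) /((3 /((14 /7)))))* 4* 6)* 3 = 204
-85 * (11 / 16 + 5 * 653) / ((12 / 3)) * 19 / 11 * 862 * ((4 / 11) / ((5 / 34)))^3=-571796043339504 / 366025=-1562177565.30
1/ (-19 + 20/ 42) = -21/ 389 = -0.05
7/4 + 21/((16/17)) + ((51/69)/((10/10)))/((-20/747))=-6521/1840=-3.54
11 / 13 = 0.85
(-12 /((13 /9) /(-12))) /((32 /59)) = 4779 /26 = 183.81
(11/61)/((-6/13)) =-143/366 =-0.39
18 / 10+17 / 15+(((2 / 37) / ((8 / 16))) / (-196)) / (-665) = 10609679 / 3616935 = 2.93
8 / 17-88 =-1488 / 17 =-87.53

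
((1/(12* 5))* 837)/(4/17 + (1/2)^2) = 1581/55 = 28.75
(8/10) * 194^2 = 150544/5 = 30108.80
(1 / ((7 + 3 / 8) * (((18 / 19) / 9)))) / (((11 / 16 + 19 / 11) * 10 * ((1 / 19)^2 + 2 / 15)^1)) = 658464 / 1680025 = 0.39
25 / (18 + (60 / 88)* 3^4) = 0.34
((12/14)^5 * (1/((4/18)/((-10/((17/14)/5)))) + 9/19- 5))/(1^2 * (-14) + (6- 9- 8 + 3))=238381056/59715271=3.99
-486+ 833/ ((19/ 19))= 347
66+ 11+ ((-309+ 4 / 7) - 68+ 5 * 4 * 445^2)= 3960200.57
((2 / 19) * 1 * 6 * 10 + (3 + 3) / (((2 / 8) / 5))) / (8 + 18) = 1200 / 247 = 4.86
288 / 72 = 4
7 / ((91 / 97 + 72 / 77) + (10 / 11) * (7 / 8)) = 209132 / 79729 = 2.62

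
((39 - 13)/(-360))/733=-13/131940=-0.00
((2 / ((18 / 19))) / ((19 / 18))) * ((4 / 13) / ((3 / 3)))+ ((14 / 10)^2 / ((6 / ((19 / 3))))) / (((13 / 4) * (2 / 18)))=6.34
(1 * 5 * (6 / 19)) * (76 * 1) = 120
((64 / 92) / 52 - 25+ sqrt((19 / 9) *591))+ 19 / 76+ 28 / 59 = 11.06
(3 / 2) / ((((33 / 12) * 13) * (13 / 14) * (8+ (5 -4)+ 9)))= 14 / 5577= 0.00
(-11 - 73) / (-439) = 84 / 439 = 0.19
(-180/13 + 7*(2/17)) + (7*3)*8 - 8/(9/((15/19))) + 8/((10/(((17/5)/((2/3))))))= 49870144/314925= 158.36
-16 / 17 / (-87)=16 / 1479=0.01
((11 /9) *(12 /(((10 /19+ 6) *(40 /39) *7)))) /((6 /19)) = 51623 /52080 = 0.99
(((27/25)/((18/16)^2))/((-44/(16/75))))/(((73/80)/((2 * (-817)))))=6692864/903375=7.41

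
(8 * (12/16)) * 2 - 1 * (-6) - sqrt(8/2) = 16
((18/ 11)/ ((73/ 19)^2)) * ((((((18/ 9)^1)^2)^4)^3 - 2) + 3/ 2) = 109018346319/ 58619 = 1859778.34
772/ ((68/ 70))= 13510/ 17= 794.71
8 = 8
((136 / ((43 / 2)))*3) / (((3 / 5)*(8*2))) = 85 / 43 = 1.98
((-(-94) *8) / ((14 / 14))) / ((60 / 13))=2444 / 15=162.93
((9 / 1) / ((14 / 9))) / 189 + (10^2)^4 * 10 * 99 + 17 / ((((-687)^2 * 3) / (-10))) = 13737129714004231061 / 138758886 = 99000000000.03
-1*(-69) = 69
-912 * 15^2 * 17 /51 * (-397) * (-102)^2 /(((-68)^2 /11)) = 672081300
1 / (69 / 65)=65 / 69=0.94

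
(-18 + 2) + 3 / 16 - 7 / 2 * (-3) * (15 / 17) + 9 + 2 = 1211 / 272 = 4.45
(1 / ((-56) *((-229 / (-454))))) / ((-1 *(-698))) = -227 / 4475576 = -0.00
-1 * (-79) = 79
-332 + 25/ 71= -23547/ 71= -331.65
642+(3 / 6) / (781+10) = 1015645 / 1582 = 642.00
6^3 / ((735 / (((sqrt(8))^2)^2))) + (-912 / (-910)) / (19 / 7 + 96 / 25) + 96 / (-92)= 1505498544 / 84023485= 17.92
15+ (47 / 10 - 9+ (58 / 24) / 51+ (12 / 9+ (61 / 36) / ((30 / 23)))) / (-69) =19032347 / 1266840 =15.02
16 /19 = 0.84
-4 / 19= -0.21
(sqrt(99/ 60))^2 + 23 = 493/ 20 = 24.65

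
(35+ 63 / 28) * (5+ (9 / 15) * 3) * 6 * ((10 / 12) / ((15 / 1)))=2533 / 30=84.43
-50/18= -25/9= -2.78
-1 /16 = -0.06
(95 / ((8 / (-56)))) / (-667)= 665 / 667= 1.00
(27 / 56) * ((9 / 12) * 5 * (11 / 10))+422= 189947 / 448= 423.99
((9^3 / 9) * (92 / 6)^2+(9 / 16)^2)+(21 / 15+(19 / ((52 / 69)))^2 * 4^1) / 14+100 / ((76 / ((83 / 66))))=18255304435793 / 949428480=19227.68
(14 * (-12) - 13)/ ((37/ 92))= -16652/ 37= -450.05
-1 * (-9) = 9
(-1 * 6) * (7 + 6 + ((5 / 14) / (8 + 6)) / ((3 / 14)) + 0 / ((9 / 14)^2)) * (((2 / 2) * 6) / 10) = -1653 / 35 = -47.23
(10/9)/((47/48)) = 160/141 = 1.13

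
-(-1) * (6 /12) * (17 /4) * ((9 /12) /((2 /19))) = 969 /64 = 15.14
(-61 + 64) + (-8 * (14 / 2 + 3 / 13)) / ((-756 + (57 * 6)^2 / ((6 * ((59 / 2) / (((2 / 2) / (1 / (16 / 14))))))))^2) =-7760864 / 85293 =-90.99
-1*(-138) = 138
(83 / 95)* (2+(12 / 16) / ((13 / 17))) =2573 / 988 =2.60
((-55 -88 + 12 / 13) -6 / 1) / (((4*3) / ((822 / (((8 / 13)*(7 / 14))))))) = -263725 / 8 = -32965.62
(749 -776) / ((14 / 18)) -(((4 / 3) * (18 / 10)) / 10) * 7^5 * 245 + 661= -34566886 / 35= -987625.31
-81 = -81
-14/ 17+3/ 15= -53/ 85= -0.62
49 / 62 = 0.79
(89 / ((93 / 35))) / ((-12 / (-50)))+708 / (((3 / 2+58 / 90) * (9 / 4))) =30832435 / 107694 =286.30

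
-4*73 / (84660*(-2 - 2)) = 73 / 84660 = 0.00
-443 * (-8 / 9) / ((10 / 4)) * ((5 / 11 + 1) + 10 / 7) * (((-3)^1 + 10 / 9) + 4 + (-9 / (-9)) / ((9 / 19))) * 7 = 19931456 / 1485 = 13421.86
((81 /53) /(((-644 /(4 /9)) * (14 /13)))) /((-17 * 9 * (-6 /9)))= -39 /4061708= -0.00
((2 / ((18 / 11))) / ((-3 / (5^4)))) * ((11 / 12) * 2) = -75625 / 162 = -466.82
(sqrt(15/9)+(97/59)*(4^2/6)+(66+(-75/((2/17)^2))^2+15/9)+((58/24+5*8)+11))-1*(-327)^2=sqrt(15)/3+82853128021/2832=29256049.32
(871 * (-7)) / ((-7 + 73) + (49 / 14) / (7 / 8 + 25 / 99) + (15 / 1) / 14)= -76224694 / 877335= -86.88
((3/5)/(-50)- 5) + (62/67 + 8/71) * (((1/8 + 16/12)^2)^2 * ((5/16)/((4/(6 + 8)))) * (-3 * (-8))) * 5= 26796210806981/43840512000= 611.22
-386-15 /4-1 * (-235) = -154.75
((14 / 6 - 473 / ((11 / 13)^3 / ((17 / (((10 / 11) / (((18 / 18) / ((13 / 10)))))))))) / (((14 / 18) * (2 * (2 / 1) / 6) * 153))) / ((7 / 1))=-185270 / 9163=-20.22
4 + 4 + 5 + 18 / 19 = 13.95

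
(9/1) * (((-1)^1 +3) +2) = 36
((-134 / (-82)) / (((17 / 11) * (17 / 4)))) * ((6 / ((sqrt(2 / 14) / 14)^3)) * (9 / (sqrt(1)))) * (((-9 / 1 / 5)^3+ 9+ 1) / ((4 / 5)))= 3557201.20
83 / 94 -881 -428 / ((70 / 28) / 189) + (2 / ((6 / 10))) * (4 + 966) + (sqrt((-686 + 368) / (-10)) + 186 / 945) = -177680057 / 5922 + sqrt(795) / 5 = -29997.75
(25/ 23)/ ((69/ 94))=2350/ 1587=1.48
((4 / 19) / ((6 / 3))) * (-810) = -1620 / 19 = -85.26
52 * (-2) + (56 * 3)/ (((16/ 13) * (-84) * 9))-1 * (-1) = -7429/ 72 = -103.18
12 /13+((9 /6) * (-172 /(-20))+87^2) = 985767 /130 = 7582.82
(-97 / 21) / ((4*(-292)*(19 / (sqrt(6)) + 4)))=0.00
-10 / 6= -5 / 3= -1.67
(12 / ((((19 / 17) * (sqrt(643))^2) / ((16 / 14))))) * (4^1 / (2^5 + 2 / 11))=11968 / 5045621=0.00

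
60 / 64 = 15 / 16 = 0.94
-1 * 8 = -8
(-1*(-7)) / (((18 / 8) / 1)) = 28 / 9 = 3.11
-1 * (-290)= 290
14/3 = 4.67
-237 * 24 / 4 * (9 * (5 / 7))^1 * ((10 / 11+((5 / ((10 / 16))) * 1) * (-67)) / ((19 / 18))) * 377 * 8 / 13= 1572870104640 / 1463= 1075099182.94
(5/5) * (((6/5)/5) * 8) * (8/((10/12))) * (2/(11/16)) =73728/1375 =53.62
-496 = -496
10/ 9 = 1.11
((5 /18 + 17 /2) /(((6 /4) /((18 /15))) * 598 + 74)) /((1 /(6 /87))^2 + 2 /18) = 632 /12442439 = 0.00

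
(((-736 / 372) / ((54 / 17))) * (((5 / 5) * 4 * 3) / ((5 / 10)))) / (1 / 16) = -200192 / 837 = -239.18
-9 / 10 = -0.90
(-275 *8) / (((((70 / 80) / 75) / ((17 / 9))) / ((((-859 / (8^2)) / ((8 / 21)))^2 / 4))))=-1811036679375 / 16384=-110536906.70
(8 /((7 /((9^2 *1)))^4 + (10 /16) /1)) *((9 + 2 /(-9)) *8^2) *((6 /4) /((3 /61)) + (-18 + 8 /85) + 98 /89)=160347880771909632 /1628387530345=98470.34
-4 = -4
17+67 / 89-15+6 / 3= 423 / 89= 4.75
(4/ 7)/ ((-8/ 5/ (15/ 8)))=-75/ 112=-0.67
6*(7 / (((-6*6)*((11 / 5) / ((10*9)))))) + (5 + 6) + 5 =-349 / 11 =-31.73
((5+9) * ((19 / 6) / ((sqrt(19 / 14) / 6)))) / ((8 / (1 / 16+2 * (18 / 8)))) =511 * sqrt(266) / 64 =130.22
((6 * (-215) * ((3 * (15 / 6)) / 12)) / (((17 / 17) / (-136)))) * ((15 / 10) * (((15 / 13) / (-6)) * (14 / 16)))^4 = 6664013015625 / 14974189568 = 445.03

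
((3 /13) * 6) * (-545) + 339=-5403 /13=-415.62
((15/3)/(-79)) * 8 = -40/79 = -0.51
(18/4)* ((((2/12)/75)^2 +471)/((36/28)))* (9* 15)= 667642507/3000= 222547.50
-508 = -508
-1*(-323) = 323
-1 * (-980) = 980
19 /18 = 1.06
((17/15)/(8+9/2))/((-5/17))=-578/1875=-0.31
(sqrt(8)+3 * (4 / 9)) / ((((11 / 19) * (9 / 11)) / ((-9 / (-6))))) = 38 / 9+19 * sqrt(2) / 3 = 13.18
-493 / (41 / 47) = -23171 / 41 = -565.15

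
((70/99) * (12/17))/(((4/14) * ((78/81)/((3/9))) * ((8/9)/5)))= 33075/9724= 3.40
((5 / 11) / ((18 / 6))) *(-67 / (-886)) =335 / 29238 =0.01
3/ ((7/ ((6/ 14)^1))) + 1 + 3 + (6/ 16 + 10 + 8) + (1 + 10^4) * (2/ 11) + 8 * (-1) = 7903561/ 4312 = 1832.92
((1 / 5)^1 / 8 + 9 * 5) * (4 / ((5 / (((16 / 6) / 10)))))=9.61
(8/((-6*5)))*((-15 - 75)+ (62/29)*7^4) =-585008/435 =-1344.85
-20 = -20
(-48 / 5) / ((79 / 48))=-2304 / 395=-5.83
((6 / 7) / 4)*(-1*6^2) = -54 / 7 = -7.71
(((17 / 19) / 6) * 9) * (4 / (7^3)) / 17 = 6 / 6517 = 0.00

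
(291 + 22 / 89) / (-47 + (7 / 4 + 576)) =0.55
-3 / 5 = -0.60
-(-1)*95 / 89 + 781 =69604 / 89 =782.07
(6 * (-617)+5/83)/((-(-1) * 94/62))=-9525091/3901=-2441.70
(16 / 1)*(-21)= -336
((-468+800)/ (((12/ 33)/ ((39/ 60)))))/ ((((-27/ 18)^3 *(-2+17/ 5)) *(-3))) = 23738/ 567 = 41.87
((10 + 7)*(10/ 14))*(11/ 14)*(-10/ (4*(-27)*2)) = 4675/ 10584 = 0.44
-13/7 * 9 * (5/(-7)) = 585/49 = 11.94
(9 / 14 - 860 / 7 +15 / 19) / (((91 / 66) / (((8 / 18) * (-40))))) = 56846240 / 36309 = 1565.62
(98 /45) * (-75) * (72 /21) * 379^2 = -80438960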